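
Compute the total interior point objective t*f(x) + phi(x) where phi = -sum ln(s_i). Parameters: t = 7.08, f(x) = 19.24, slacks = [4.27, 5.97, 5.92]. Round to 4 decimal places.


Step 1: Compute log-barrier.
ln values: [1.4516, 1.7867, 1.7783]
phi = -(1.4516 + 1.7867 + 1.7783) = -5.0167
Step 2: Compute augmented objective.
t*f(x) = 7.08*19.24 = 136.2192
Total = 136.2192 - 5.0167 = 131.2025


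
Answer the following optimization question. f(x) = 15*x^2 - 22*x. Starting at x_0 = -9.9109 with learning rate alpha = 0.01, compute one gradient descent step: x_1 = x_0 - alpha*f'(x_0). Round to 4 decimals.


We compute the gradient at x_0 and apply the update.
f'(x) = 30*x - 22
f'(-9.9109) = 30*-9.9109 - 22 = -319.327
x_1 = -9.9109 - 0.01*-319.327 = -6.7176


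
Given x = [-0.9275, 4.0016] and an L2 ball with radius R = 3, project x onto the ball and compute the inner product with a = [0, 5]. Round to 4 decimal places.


Step 1: Compute ||x|| (intermediates to 6 decimals).
||x|| = sqrt((-0.9275)^2 + 4.0016^2) = 4.107683
Step 2: Project.
Since ||x|| > R, scale = R/||x|| = 3/4.107683 = 0.730339, proj(x) = scale * x
proj(x) = [-0.677389, 2.922525]
Step 3: Dot product.
a^T * proj(x) = 0*(-0.677389) + 5*2.922525 = 14.6126


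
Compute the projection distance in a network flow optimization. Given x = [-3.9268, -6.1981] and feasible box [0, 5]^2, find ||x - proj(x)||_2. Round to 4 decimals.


Project each component onto [0, 5].
clip(-3.9268) = 0.0, clip(-6.1981) = 0.0
Projection = [0.0, 0.0]
Squared diffs: [15.4198, 38.4164]
Distance = sqrt(53.8362) = 7.3373


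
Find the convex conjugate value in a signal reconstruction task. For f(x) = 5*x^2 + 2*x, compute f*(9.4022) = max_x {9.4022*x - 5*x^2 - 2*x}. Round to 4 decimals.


f*(y) = sup_x {y*x - a*x^2 - b*x} = sup_x {(y-b)*x - a*x^2}
FOC: (y - b) - 2a*x = 0 => x* = (y - b)/(2a)
x* = (9.4022 - 2)/(2*5) = 0.7402
f*(9.4022) = (y-b)^2/(4a) = (9.4022 - 2)^2/(4*5)
= 54.7926/20 = 2.7396


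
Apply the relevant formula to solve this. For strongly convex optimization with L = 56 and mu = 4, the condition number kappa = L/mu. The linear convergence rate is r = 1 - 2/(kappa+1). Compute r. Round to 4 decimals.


Step 1: Compute the condition number.
kappa = L/mu = 56/4 = 14.0
Step 2: Compute the convergence rate.
r = 1 - 2/(kappa + 1) = 1 - 2*mu/(L + mu) = (L - mu)/(L + mu) = 52/60 = 0.8667


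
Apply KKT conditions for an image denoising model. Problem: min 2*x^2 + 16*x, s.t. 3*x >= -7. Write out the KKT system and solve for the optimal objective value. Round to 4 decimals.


Step 1: Try lambda = 0 (constraint inactive).
x_unc = -16/(2*2) = -4.0
Check: 3*-4.0 = -12.0 < -7 -- violated!
Step 2: Constraint must be active: 3*x = -7
x* = -7/3 = -2.3333 (rounded; the exact value -7/3 is used below)
lambda = (2*2*(-7/3) + 16)/3 = 2.2222
Step 3: Compute optimal value.
f(x*) = 2*(-7/3)^2 + 16*(-7/3) = -26.4444


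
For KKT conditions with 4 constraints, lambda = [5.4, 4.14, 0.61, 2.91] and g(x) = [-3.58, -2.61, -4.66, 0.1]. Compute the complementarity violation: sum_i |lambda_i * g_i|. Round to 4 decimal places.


KKT complementary slackness check:
lambda_1 * g_1 = 5.4 * -3.58 = -19.332
lambda_2 * g_2 = 4.14 * -2.61 = -10.8054
lambda_3 * g_3 = 0.61 * -4.66 = -2.8426
lambda_4 * g_4 = 2.91 * 0.1 = 0.291
Total violation = 19.332 + 10.8054 + 2.8426 + 0.291 = 33.271


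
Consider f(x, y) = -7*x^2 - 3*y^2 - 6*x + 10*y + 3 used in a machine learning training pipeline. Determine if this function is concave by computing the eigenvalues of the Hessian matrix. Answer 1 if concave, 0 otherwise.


The Hessian of f(x,y) = -7*x^2 - 3*y^2 - 6*x + 10*y + 3 is:
H = [[-14, 0], [0, -6]]
Trace = -14 - 6 = -20
Determinant = -14*-6 - (0)^2 = 84
Discriminant = (-20)^2 - 4*84 = 64.0
Eigenvalues: lambda_1 = -14.0, lambda_2 = -6.0
The function is concave.

1


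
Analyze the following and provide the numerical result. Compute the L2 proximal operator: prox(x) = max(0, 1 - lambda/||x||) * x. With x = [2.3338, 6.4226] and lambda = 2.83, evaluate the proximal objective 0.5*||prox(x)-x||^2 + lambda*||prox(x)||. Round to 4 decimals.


Step 1: Compute ||x||.
||x|| = 6.8335
Step 2: Compute scaling factor.
scale = max(0, 1 - 2.83/6.8335) = 0.5859
Step 3: prox(x) = [1.3673, 3.7628]
||prox(x)|| = 4.0035
Step 4: Proximal objective.
0.5*||prox-x||^2 = 4.0045
lambda*||prox|| = 11.3299
Total = 15.3343


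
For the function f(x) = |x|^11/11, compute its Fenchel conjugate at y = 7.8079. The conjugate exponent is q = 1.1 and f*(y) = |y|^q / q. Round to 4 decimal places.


The conjugate exponent q satisfies 1/p + 1/q = 1.
p = 11, so q = 11/(11 - 1) = 1.1
|y|^q = 7.8079^1.1 = 9.5893
f*(7.8079) = 9.5893 / 1.1 = 8.7176


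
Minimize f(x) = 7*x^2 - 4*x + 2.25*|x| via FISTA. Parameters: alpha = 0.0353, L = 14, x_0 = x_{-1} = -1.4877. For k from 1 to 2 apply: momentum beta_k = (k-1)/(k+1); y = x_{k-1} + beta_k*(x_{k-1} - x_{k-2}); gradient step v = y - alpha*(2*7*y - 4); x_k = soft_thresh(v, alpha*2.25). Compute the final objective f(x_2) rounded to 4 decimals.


FISTA on f(x) = 7*x^2 - 4*x + 2.25*|x|
L = 14, alpha = 0.0353
Iteration 1: beta = 0.0, y = -1.4877 + 0.0*(-1.4877 + 1.4877) = -1.4877
  grad(y) = -24.8278, v = y - alpha*grad = -0.6113
  prox(v) = soft_thresh(-0.6113, 0.0794) = -0.5319
Iteration 2: beta = 0.3333, y = -0.5319 + 0.3333*(-0.5319 + 1.4877) = -0.2132
  grad(y) = -6.9853, v = y - alpha*grad = 0.0333
  prox(v) = soft_thresh(0.0333, 0.0794) = 0.0
f(x_2) = 7*0.0^2 - 4*0.0 + 2.25*|0.0| = 0.0


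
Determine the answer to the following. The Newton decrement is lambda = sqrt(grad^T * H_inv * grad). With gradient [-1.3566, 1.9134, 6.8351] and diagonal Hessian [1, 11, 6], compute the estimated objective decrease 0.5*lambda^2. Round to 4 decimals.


Step 1: H is diagonal, so H^(-1) * g = [-1.3566, 0.1739, 1.1392].
Step 2: g^T H^(-1) g = sum_i g_i^2 / H_ii
  = (-1.3566)^2/1 + (1.9134)^2/11 + (6.8351)^2/6
  = 1.8404 + 0.3328 + 7.7864 = 9.9596
Step 3: Objective decrease = 0.5 * g^T H^(-1) g = 4.9798


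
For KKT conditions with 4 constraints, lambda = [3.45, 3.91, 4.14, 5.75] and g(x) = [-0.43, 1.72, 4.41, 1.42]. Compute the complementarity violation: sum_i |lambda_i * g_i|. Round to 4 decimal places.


KKT complementary slackness check:
lambda_1 * g_1 = 3.45 * -0.43 = -1.4835
lambda_2 * g_2 = 3.91 * 1.72 = 6.7252
lambda_3 * g_3 = 4.14 * 4.41 = 18.2574
lambda_4 * g_4 = 5.75 * 1.42 = 8.165
Total violation = 1.4835 + 6.7252 + 18.2574 + 8.165 = 34.6311


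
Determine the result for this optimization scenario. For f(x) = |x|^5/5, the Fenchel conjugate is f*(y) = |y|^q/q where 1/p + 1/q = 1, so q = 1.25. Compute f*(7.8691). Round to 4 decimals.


The conjugate exponent q satisfies 1/p + 1/q = 1.
p = 5, so q = 5/(5 - 1) = 1.25
|y|^q = 7.8691^1.25 = 13.1797
f*(7.8691) = 13.1797 / 1.25 = 10.5438


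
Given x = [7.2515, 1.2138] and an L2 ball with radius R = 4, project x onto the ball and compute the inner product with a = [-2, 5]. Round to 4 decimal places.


Step 1: Compute ||x|| (intermediates to 6 decimals).
||x|| = sqrt(7.2515^2 + 1.2138^2) = 7.352385
Step 2: Project.
Since ||x|| > R, scale = R/||x|| = 4/7.352385 = 0.544041, proj(x) = scale * x
proj(x) = [3.945113, 0.660357]
Step 3: Dot product.
a^T * proj(x) = -2*3.945113 + 5*0.660357 = -4.5884


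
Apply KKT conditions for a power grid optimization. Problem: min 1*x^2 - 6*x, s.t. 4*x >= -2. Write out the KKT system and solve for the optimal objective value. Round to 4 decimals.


Step 1: Try lambda = 0 (constraint inactive).
Stationarity: 2*1*x - 6 = 0
x* = 6/(2*1) = 3.0
Check constraint: 4*3.0 = 12.0 >= -2 -- satisfied.
Step 2: Compute optimal value.
f(x*) = 1*3.0^2 - 6*3.0 = -9.0


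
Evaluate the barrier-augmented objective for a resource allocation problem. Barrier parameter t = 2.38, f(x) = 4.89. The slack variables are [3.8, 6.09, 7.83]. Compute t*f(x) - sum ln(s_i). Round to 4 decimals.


Step 1: Compute log-barrier.
ln values: [1.335, 1.8066, 2.058]
phi = -(1.335 + 1.8066 + 2.058) = -5.1996
Step 2: Compute augmented objective.
t*f(x) = 2.38*4.89 = 11.6382
Total = 11.6382 - 5.1996 = 6.4386


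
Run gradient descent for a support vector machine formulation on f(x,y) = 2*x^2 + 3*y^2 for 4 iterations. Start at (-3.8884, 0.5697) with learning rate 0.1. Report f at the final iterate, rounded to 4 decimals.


Gradient descent on f(x,y) = 2*x^2 + 3*y^2.
Starting point: (-3.8884, 0.5697), alpha = 0.1
Step 1: grad_x = 2*2*-3.8884 = -15.5536, grad_y = 2*3*0.5697 = 3.4182
  x_1 = -3.8884 - 0.1*-15.5536 = -2.333
  y_1 = 0.5697 - 0.1*3.4182 = 0.2279
Step 2: grad_x = 2*2*-2.333 = -9.3322, grad_y = 2*3*0.2279 = 1.3673
  x_2 = -2.333 - 0.1*-9.3322 = -1.3998
  y_2 = 0.2279 - 0.1*1.3673 = 0.0912
Step 3: grad_x = 2*2*-1.3998 = -5.5993, grad_y = 2*3*0.0912 = 0.5469
  x_3 = -1.3998 - 0.1*-5.5993 = -0.8399
  y_3 = 0.0912 - 0.1*0.5469 = 0.0365
Step 4: grad_x = 2*2*-0.8399 = -3.3596, grad_y = 2*3*0.0365 = 0.2188
  x_4 = -0.8399 - 0.1*-3.3596 = -0.5039
  y_4 = 0.0365 - 0.1*0.2188 = 0.0146
f(-0.5039, 0.0146) = 2*(-0.5039)^2 + 3*0.0146^2 = 0.5085


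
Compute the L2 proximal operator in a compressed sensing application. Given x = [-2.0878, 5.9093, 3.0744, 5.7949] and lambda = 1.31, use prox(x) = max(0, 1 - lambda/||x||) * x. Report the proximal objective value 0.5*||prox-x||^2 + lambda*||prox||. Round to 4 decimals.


Step 1: Compute ||x||.
||x|| = 9.0726
Step 2: Compute scaling factor.
scale = max(0, 1 - 1.31/9.0726) = 0.8556
Step 3: prox(x) = [-1.7863, 5.056, 2.6305, 4.9582]
||prox(x)|| = 7.7626
Step 4: Proximal objective.
0.5*||prox-x||^2 = 0.8581
lambda*||prox|| = 10.169
Total = 11.027


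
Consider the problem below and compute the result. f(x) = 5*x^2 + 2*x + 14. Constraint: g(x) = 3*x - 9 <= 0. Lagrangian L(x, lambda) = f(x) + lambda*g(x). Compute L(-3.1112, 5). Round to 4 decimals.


Step 1: Evaluate f(x).
f(-3.1112) = 5*(-3.1112)^2 + 2*(-3.1112) + 14 = 56.1754
Step 2: Evaluate g(x).
g(-3.1112) = 3*-3.1112 - 9 = -18.3336
Step 3: Compute Lagrangian.
L = 56.1754 + 5*-18.3336 = -35.4926


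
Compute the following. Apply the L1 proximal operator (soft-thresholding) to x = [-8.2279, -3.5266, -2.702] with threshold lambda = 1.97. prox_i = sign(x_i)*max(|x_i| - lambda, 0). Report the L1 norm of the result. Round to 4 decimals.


Soft-thresholding with lambda = 1.97:
prox(-8.2279) = sign(-8.2279)*max(|-8.2279| - 1.97, 0) = -6.2579
prox(-3.5266) = sign(-3.5266)*max(|-3.5266| - 1.97, 0) = -1.5566
prox(-2.702) = sign(-2.702)*max(|-2.702| - 1.97, 0) = -0.732
prox(x) = [-6.2579, -1.5566, -0.732]
||prox(x)||_1 = 6.2579 + 1.5566 + 0.732 = 8.5465


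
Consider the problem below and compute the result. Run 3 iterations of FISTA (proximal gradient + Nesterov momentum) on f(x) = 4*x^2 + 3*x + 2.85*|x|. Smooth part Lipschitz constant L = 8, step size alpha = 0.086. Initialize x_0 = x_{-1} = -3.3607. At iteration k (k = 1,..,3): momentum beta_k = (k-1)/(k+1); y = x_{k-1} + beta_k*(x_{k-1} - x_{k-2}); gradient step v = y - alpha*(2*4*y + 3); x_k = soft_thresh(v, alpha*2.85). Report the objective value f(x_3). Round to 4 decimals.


FISTA on f(x) = 4*x^2 + 3*x + 2.85*|x|
L = 8, alpha = 0.086
Iteration 1: beta = 0.0, y = -3.3607 + 0.0*(-3.3607 + 3.3607) = -3.3607
  grad(y) = -23.8856, v = y - alpha*grad = -1.3065
  prox(v) = soft_thresh(-1.3065, 0.2451) = -1.0614
Iteration 2: beta = 0.3333, y = -1.0614 + 0.3333*(-1.0614 + 3.3607) = -0.295
  grad(y) = 0.6399, v = y - alpha*grad = -0.35
  prox(v) = soft_thresh(-0.35, 0.2451) = -0.1049
Iteration 3: beta = 0.5, y = -0.1049 + 0.5*(-0.1049 + 1.0614) = 0.3733
  grad(y) = 5.9864, v = y - alpha*grad = -0.1415
  prox(v) = soft_thresh(-0.1415, 0.2451) = 0.0
f(x_3) = 4*0.0^2 + 3*0.0 + 2.85*|0.0| = 0.0


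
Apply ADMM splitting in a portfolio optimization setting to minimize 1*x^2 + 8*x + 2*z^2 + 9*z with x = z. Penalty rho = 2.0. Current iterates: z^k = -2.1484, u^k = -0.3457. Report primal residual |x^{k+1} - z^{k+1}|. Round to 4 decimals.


ADMM iteration with rho = 2.0, z^k = -2.1484, u^k = -0.3457
Step 1: x-update.
Minimize 1*x^2 + 8*x + (2.0/2)*(x + 2.1484 - 0.3457)^2
FOC: (2*1 + 2.0)*x = -8 + 2.0*(-2.1484 + 0.3457)
x^{k+1} = -2.9014
Step 2: z-update.
Minimize 2*z^2 + 9*z + (2.0/2)*(-2.9014 - z - 0.3457)^2
FOC: (2*2 + 2.0)*z = -9 + 2.0*(-2.9014 - 0.3457)
z^{k+1} = -2.5824
Step 3: u-update.
u^{k+1} = -0.3457 - 2.9014 + 2.5824 = -0.6647
Step 4: Primal residual = |-2.9014 + 2.5824| = 0.319


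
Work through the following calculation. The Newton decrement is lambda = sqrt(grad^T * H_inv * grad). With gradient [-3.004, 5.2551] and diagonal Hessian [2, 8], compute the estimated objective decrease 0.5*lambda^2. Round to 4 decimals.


Step 1: H is diagonal, so H^(-1) * g = [-1.502, 0.6569].
Step 2: g^T H^(-1) g = sum_i g_i^2 / H_ii
  = (-3.004)^2/2 + (5.2551)^2/8
  = 4.512 + 3.452 = 7.964
Step 3: Objective decrease = 0.5 * g^T H^(-1) g = 3.982


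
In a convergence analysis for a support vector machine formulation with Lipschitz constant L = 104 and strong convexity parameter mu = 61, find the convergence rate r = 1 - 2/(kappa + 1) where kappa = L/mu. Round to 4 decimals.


Step 1: Compute the condition number.
kappa = L/mu = 104/61 = 1.7049
Step 2: Compute the convergence rate.
r = 1 - 2/(kappa + 1) = 1 - 2*mu/(L + mu) = (L - mu)/(L + mu) = 43/165 = 0.2606


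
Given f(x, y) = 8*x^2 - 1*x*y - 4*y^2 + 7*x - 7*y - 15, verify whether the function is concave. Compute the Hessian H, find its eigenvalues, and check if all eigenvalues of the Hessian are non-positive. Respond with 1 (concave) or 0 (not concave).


The Hessian of f(x,y) = 8*x^2 - 1*x*y - 4*y^2 + 7*x - 7*y - 15 is:
H = [[16, -1], [-1, -8]]
Trace = 16 - 8 = 8
Determinant = 16*-8 - (-1)^2 = -129
Discriminant = (8)^2 - 4*-129 = 580.0
Eigenvalues: lambda_1 = -8.0416, lambda_2 = 16.0416
The function is not concave.

0


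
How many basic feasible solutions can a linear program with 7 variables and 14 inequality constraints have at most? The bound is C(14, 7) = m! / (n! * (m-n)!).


Each vertex corresponds to some choice of n active constraints out of m, so the number of vertices is at most C(m, n) = m! / (n!(m-n)!).
m = 14, n = 7
Numerator: 14 * 13 * 12 * 11 * 10 * 9 * 8
Denominator: 7! = 5040
C(14, 7) = 3432


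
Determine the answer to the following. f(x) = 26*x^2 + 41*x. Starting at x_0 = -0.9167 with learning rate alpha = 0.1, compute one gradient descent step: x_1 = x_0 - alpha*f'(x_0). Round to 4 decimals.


We compute the gradient at x_0 and apply the update.
f'(x) = 52*x + 41
f'(-0.9167) = 52*-0.9167 + 41 = -6.6684
x_1 = -0.9167 - 0.1*-6.6684 = -0.2499


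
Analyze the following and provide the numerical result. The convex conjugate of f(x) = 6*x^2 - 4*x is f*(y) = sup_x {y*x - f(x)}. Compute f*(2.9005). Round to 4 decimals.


f*(y) = sup_x {y*x - a*x^2 - b*x} = sup_x {(y-b)*x - a*x^2}
FOC: (y - b) - 2a*x = 0 => x* = (y - b)/(2a)
x* = (2.9005 + 4)/(2*6) = 0.575
f*(2.9005) = (y-b)^2/(4a) = (2.9005 + 4)^2/(4*6)
= 47.6169/24 = 1.984


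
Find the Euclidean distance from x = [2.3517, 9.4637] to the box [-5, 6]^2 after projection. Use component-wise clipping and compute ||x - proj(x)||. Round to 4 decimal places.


Project each component onto [-5, 6].
clip(2.3517) = 2.3517, clip(9.4637) = 6.0
Projection = [2.3517, 6.0]
Squared diffs: [0.0, 11.9972]
Distance = sqrt(11.9972) = 3.4637


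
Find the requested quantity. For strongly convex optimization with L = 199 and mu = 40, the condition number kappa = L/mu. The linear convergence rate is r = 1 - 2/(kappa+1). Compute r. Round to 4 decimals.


Step 1: Compute the condition number.
kappa = L/mu = 199/40 = 4.975
Step 2: Compute the convergence rate.
r = 1 - 2/(kappa + 1) = 1 - 2*mu/(L + mu) = (L - mu)/(L + mu) = 159/239 = 0.6653


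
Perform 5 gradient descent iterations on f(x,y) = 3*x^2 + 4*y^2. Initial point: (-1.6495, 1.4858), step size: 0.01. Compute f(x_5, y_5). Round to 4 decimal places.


Gradient descent on f(x,y) = 3*x^2 + 4*y^2.
Starting point: (-1.6495, 1.4858), alpha = 0.01
Step 1: grad_x = 2*3*-1.6495 = -9.897, grad_y = 2*4*1.4858 = 11.8864
  x_1 = -1.6495 - 0.01*-9.897 = -1.5505
  y_1 = 1.4858 - 0.01*11.8864 = 1.3669
Step 2: grad_x = 2*3*-1.5505 = -9.3032, grad_y = 2*4*1.3669 = 10.9355
  x_2 = -1.5505 - 0.01*-9.3032 = -1.4575
  y_2 = 1.3669 - 0.01*10.9355 = 1.2576
Step 3: grad_x = 2*3*-1.4575 = -8.745, grad_y = 2*4*1.2576 = 10.0606
  x_3 = -1.4575 - 0.01*-8.745 = -1.37
  y_3 = 1.2576 - 0.01*10.0606 = 1.157
Step 4: grad_x = 2*3*-1.37 = -8.2203, grad_y = 2*4*1.157 = 9.2558
  x_4 = -1.37 - 0.01*-8.2203 = -1.2878
  y_4 = 1.157 - 0.01*9.2558 = 1.0644
Step 5: grad_x = 2*3*-1.2878 = -7.7271, grad_y = 2*4*1.0644 = 8.5153
  x_5 = -1.2878 - 0.01*-7.7271 = -1.2106
  y_5 = 1.0644 - 0.01*8.5153 = 0.9793
f(-1.2106, 0.9793) = 3*(-1.2106)^2 + 4*0.9793^2 = 8.2323


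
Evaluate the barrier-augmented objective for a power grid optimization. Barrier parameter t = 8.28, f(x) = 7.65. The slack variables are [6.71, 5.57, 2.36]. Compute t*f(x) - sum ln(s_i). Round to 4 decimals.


Step 1: Compute log-barrier.
ln values: [1.9036, 1.7174, 0.8587]
phi = -(1.9036 + 1.7174 + 0.8587) = -4.4797
Step 2: Compute augmented objective.
t*f(x) = 8.28*7.65 = 63.342
Total = 63.342 - 4.4797 = 58.8623


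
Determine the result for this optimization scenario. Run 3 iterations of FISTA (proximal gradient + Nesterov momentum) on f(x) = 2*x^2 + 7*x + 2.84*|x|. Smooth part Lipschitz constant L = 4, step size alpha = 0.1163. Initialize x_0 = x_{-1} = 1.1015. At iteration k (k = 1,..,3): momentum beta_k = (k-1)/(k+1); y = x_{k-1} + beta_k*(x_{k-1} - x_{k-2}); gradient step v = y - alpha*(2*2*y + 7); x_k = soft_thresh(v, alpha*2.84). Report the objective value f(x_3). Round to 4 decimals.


FISTA on f(x) = 2*x^2 + 7*x + 2.84*|x|
L = 4, alpha = 0.1163
Iteration 1: beta = 0.0, y = 1.1015 + 0.0*(1.1015 - 1.1015) = 1.1015
  grad(y) = 11.406, v = y - alpha*grad = -0.225
  prox(v) = soft_thresh(-0.225, 0.3303) = 0.0
Iteration 2: beta = 0.3333, y = 0.0 + 0.3333*(0.0 - 1.1015) = -0.3672
  grad(y) = 5.5313, v = y - alpha*grad = -1.0105
  prox(v) = soft_thresh(-1.0105, 0.3303) = -0.6802
Iteration 3: beta = 0.5, y = -0.6802 + 0.5*(-0.6802 - 0.0) = -1.0203
  grad(y) = 2.919, v = y - alpha*grad = -1.3597
  prox(v) = soft_thresh(-1.3597, 0.3303) = -1.0294
f(x_3) = 2*(-1.0294)^2 + 7*(-1.0294) + 2.84*|-1.0294| = -2.163


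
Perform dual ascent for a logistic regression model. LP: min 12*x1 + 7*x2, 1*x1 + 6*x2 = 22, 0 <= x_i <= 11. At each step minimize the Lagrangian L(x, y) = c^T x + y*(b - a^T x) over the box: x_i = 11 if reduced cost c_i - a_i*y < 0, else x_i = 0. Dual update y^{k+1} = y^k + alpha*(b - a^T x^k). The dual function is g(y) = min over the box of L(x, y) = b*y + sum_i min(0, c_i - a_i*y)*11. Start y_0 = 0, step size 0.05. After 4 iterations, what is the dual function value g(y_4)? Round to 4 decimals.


Dual ascent for LP: min 12*x1 + 7*x2, 1*x1 + 6*x2 = 22, 0 <= x_i <= 11
Step 1: y^k = 0.0, reduced costs: (12.0, 7.0)
  x^k = (0.0, 0.0), subgradient = b - a^T x = 22.0
  y^{k+1} = 0.0 + 0.05*22.0 = 1.1
Step 2: y^k = 1.1, reduced costs: (10.9, 0.4)
  x^k = (0.0, 0.0), subgradient = b - a^T x = 22.0
  y^{k+1} = 1.1 + 0.05*22.0 = 2.2
Step 3: y^k = 2.2, reduced costs: (9.8, -6.2)
  x^k = (0.0, 11.0), subgradient = b - a^T x = -44.0
  y^{k+1} = 2.2 + 0.05*-44.0 = 0.0
Step 4: y^k = 0.0, reduced costs: (12.0, 7.0)
  x^k = (0.0, 0.0), subgradient = b - a^T x = 22.0
  y^{k+1} = 0.0 + 0.05*22.0 = 1.1
Dual objective at y_4 = 1.1: reduced costs (10.9, 0.4), box minimizer x = (0.0, 0.0)
g(y_4) = b*y + (c1 - a1*y)*x1 + (c2 - a2*y)*x2 = 22*1.1 + 10.9*0.0 + 0.4*0.0 = 24.2 + 0.0 + 0.0 = 24.2


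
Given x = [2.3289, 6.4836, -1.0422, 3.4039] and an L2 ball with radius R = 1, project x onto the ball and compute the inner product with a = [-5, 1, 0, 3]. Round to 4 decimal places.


Step 1: Compute ||x|| (intermediates to 6 decimals).
||x|| = sqrt(2.3289^2 + 6.4836^2 + (-1.0422)^2 + 3.4039^2) = 7.754583
Step 2: Project.
Since ||x|| > R, scale = R/||x|| = 1/7.754583 = 0.128956, proj(x) = scale * x
proj(x) = [0.300326, 0.836099, -0.134398, 0.438953]
Step 3: Dot product.
a^T * proj(x) = -5*0.300326 + 1*0.836099 + 0*(-0.134398) + 3*0.438953 = 0.6513


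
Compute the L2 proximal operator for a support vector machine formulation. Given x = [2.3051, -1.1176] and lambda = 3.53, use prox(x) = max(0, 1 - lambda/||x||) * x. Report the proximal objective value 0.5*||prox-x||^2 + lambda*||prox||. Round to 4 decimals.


Step 1: Compute ||x||.
||x|| = 2.5617
Step 2: Compute scaling factor.
scale = max(0, 1 - 3.53/2.5617) = 0.0
Step 3: prox(x) = [0.0, -0.0]
||prox(x)|| = 0.0
Step 4: Proximal objective.
0.5*||prox-x||^2 = 3.2813
lambda*||prox|| = 0.0
Total = 3.2813


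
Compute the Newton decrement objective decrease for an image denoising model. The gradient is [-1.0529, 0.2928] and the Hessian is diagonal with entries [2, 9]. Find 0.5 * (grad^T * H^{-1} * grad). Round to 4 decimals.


Step 1: H is diagonal, so H^(-1) * g = [-0.5265, 0.0325].
Step 2: g^T H^(-1) g = sum_i g_i^2 / H_ii
  = (-1.0529)^2/2 + (0.2928)^2/9
  = 0.5543 + 0.0095 = 0.5638
Step 3: Objective decrease = 0.5 * g^T H^(-1) g = 0.2819


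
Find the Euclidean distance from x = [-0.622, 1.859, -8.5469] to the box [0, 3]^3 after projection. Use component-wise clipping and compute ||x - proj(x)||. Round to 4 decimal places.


Project each component onto [0, 3].
clip(-0.622) = 0.0, clip(1.859) = 1.859, clip(-8.5469) = 0.0
Projection = [0.0, 1.859, 0.0]
Squared diffs: [0.3869, 0.0, 73.0495]
Distance = sqrt(73.4364) = 8.5695


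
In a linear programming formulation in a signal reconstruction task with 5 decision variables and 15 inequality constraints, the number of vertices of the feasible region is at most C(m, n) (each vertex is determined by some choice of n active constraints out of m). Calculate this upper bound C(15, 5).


Each vertex corresponds to some choice of n active constraints out of m, so the number of vertices is at most C(m, n) = m! / (n!(m-n)!).
m = 15, n = 5
Numerator: 15 * 14 * 13 * 12 * 11
Denominator: 5! = 120
C(15, 5) = 3003


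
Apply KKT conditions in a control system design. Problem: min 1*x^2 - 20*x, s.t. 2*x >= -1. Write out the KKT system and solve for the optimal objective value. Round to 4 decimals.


Step 1: Try lambda = 0 (constraint inactive).
Stationarity: 2*1*x - 20 = 0
x* = 20/(2*1) = 10.0
Check constraint: 2*10.0 = 20.0 >= -1 -- satisfied.
Step 2: Compute optimal value.
f(x*) = 1*10.0^2 - 20*10.0 = -100.0


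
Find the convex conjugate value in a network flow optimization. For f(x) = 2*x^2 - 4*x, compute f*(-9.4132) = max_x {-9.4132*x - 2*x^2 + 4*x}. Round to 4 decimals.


f*(y) = sup_x {y*x - a*x^2 - b*x} = sup_x {(y-b)*x - a*x^2}
FOC: (y - b) - 2a*x = 0 => x* = (y - b)/(2a)
x* = (-9.4132 + 4)/(2*2) = -1.3533
f*(-9.4132) = (y-b)^2/(4a) = (-9.4132 + 4)^2/(4*2)
= 29.3027/8 = 3.6628


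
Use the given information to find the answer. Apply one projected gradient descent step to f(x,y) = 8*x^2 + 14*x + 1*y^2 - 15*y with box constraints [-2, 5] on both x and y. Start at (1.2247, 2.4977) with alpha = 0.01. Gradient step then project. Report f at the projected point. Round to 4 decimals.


Step 1: Compute gradient at (1.2247, 2.4977).
grad_x = 2*8*1.2247 + 14 = 33.5952
grad_y = 2*1*2.4977 - 15 = -10.0046
Step 2: Gradient step.
x_raw = 1.2247 - 0.01*33.5952 = 0.8887
y_raw = 2.4977 - 0.01*-10.0046 = 2.5977
Step 3: Project onto [-2, 5].
x_proj = clip(0.8887) = 0.8887
y_proj = clip(2.5977) = 2.5977
Step 4: Evaluate f.
f(0.8887, 2.5977) = -13.4564


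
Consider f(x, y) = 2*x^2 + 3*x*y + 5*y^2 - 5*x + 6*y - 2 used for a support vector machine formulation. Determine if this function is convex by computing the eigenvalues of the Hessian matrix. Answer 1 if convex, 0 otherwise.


The Hessian of f(x,y) = 2*x^2 + 3*x*y + 5*y^2 - 5*x + 6*y - 2 is:
H = [[4, 3], [3, 10]]
Trace = 4 + 10 = 14
Determinant = 4*10 - (3)^2 = 31
Discriminant = (14)^2 - 4*31 = 72.0
Eigenvalues: lambda_1 = 2.7574, lambda_2 = 11.2426
The function is convex.

1


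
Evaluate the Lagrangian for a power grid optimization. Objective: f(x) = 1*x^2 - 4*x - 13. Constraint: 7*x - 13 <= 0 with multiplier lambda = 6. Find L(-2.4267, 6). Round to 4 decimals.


Step 1: Evaluate f(x).
f(-2.4267) = 1*(-2.4267)^2 - 4*(-2.4267) - 13 = 2.5957
Step 2: Evaluate g(x).
g(-2.4267) = 7*-2.4267 - 13 = -29.9869
Step 3: Compute Lagrangian.
L = 2.5957 + 6*-29.9869 = -177.3257


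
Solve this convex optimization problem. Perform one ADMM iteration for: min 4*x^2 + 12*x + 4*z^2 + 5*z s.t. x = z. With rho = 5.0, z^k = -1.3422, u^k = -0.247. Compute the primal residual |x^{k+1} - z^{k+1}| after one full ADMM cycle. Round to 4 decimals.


ADMM iteration with rho = 5.0, z^k = -1.3422, u^k = -0.247
Step 1: x-update.
Minimize 4*x^2 + 12*x + (5.0/2)*(x + 1.3422 - 0.247)^2
FOC: (2*4 + 5.0)*x = -12 + 5.0*(-1.3422 + 0.247)
x^{k+1} = -1.3443
Step 2: z-update.
Minimize 4*z^2 + 5*z + (5.0/2)*(-1.3443 - z - 0.247)^2
FOC: (2*4 + 5.0)*z = -5 + 5.0*(-1.3443 - 0.247)
z^{k+1} = -0.9967
Step 3: u-update.
u^{k+1} = -0.247 - 1.3443 + 0.9967 = -0.5947
Step 4: Primal residual = |-1.3443 + 0.9967| = 0.3477


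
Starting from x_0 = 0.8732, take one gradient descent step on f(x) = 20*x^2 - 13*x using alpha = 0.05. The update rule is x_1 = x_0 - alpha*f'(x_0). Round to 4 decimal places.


We compute the gradient at x_0 and apply the update.
f'(x) = 40*x - 13
f'(0.8732) = 40*0.8732 - 13 = 21.928
x_1 = 0.8732 - 0.05*21.928 = -0.2232


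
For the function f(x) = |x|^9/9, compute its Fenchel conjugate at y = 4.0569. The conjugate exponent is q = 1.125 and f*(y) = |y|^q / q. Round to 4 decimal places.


The conjugate exponent q satisfies 1/p + 1/q = 1.
p = 9, so q = 9/(9 - 1) = 1.125
|y|^q = 4.0569^1.125 = 4.833
f*(4.0569) = 4.833 / 1.125 = 4.296


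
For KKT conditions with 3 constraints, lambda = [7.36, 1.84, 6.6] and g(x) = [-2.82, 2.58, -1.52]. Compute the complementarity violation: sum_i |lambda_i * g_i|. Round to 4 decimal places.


KKT complementary slackness check:
lambda_1 * g_1 = 7.36 * -2.82 = -20.7552
lambda_2 * g_2 = 1.84 * 2.58 = 4.7472
lambda_3 * g_3 = 6.6 * -1.52 = -10.032
Total violation = 20.7552 + 4.7472 + 10.032 = 35.5344


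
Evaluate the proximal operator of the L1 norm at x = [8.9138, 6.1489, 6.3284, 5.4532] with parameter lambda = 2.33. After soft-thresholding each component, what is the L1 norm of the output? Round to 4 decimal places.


Soft-thresholding with lambda = 2.33:
prox(8.9138) = sign(8.9138)*max(|8.9138| - 2.33, 0) = 6.5838
prox(6.1489) = sign(6.1489)*max(|6.1489| - 2.33, 0) = 3.8189
prox(6.3284) = sign(6.3284)*max(|6.3284| - 2.33, 0) = 3.9984
prox(5.4532) = sign(5.4532)*max(|5.4532| - 2.33, 0) = 3.1232
prox(x) = [6.5838, 3.8189, 3.9984, 3.1232]
||prox(x)||_1 = 6.5838 + 3.8189 + 3.9984 + 3.1232 = 17.5243


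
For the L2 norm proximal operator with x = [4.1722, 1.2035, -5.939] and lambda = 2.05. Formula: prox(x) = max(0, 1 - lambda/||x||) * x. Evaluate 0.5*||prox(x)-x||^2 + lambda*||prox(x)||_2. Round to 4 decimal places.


Step 1: Compute ||x||.
||x|| = 7.3571
Step 2: Compute scaling factor.
scale = max(0, 1 - 2.05/7.3571) = 0.7214
Step 3: prox(x) = [3.0097, 0.8682, -4.2841]
||prox(x)|| = 5.3071
Step 4: Proximal objective.
0.5*||prox-x||^2 = 2.1013
lambda*||prox|| = 10.8796
Total = 12.9809


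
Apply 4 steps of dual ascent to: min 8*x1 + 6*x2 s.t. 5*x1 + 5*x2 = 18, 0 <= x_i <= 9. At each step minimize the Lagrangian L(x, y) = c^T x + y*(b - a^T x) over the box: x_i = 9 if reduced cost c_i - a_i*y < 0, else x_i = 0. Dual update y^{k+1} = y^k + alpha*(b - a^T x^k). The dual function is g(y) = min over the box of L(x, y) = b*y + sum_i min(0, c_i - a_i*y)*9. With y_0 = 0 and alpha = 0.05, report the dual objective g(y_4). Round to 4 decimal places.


Dual ascent for LP: min 8*x1 + 6*x2, 5*x1 + 5*x2 = 18, 0 <= x_i <= 9
Step 1: y^k = 0.0, reduced costs: (8.0, 6.0)
  x^k = (0.0, 0.0), subgradient = b - a^T x = 18.0
  y^{k+1} = 0.0 + 0.05*18.0 = 0.9
Step 2: y^k = 0.9, reduced costs: (3.5, 1.5)
  x^k = (0.0, 0.0), subgradient = b - a^T x = 18.0
  y^{k+1} = 0.9 + 0.05*18.0 = 1.8
Step 3: y^k = 1.8, reduced costs: (-1.0, -3.0)
  x^k = (9.0, 9.0), subgradient = b - a^T x = -72.0
  y^{k+1} = 1.8 + 0.05*-72.0 = -1.8
Step 4: y^k = -1.8, reduced costs: (17.0, 15.0)
  x^k = (0.0, 0.0), subgradient = b - a^T x = 18.0
  y^{k+1} = -1.8 + 0.05*18.0 = -0.9
Dual objective at y_4 = -0.9: reduced costs (12.5, 10.5), box minimizer x = (0.0, 0.0)
g(y_4) = b*y + (c1 - a1*y)*x1 + (c2 - a2*y)*x2 = 18*(-0.9) + 12.5*0.0 + 10.5*0.0 = -16.2 + 0.0 + 0.0 = -16.2


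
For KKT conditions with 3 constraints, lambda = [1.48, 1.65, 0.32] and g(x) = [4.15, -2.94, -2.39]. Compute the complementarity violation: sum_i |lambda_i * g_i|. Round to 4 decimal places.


KKT complementary slackness check:
lambda_1 * g_1 = 1.48 * 4.15 = 6.142
lambda_2 * g_2 = 1.65 * -2.94 = -4.851
lambda_3 * g_3 = 0.32 * -2.39 = -0.7648
Total violation = 6.142 + 4.851 + 0.7648 = 11.7578


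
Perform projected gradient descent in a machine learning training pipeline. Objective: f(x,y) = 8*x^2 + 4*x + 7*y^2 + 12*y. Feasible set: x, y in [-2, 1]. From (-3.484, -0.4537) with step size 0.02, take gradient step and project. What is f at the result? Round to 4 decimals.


Step 1: Compute gradient at (-3.484, -0.4537).
grad_x = 2*8*-3.484 + 4 = -51.744
grad_y = 2*7*-0.4537 + 12 = 5.6482
Step 2: Gradient step.
x_raw = -3.484 - 0.02*-51.744 = -2.4491
y_raw = -0.4537 - 0.02*5.6482 = -0.5667
Step 3: Project onto [-2, 1].
x_proj = clip(-2.4491) = -2.0
y_proj = clip(-0.5667) = -0.5667
Step 4: Evaluate f.
f(-2.0, -0.5667) = 19.4478


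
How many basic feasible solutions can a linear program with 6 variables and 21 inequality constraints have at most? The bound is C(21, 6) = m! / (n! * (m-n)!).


Each vertex corresponds to some choice of n active constraints out of m, so the number of vertices is at most C(m, n) = m! / (n!(m-n)!).
m = 21, n = 6
Numerator: 21 * 20 * 19 * 18 * 17 * 16
Denominator: 6! = 720
C(21, 6) = 54264


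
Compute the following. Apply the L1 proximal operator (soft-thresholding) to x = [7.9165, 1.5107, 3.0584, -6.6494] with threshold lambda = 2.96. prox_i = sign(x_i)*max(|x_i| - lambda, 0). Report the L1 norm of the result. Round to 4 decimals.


Soft-thresholding with lambda = 2.96:
prox(7.9165) = sign(7.9165)*max(|7.9165| - 2.96, 0) = 4.9565
prox(1.5107) = sign(1.5107)*max(|1.5107| - 2.96, 0) = 0.0
prox(3.0584) = sign(3.0584)*max(|3.0584| - 2.96, 0) = 0.0984
prox(-6.6494) = sign(-6.6494)*max(|-6.6494| - 2.96, 0) = -3.6894
prox(x) = [4.9565, 0.0, 0.0984, -3.6894]
||prox(x)||_1 = 4.9565 + 0.0 + 0.0984 + 3.6894 = 8.7443


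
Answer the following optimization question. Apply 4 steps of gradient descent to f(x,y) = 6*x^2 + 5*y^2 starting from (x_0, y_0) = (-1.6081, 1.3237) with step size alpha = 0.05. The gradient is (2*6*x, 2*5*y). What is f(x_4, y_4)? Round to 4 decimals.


Gradient descent on f(x,y) = 6*x^2 + 5*y^2.
Starting point: (-1.6081, 1.3237), alpha = 0.05
Step 1: grad_x = 2*6*-1.6081 = -19.2972, grad_y = 2*5*1.3237 = 13.237
  x_1 = -1.6081 - 0.05*-19.2972 = -0.6432
  y_1 = 1.3237 - 0.05*13.237 = 0.6619
Step 2: grad_x = 2*6*-0.6432 = -7.7189, grad_y = 2*5*0.6619 = 6.6185
  x_2 = -0.6432 - 0.05*-7.7189 = -0.2573
  y_2 = 0.6619 - 0.05*6.6185 = 0.3309
Step 3: grad_x = 2*6*-0.2573 = -3.0876, grad_y = 2*5*0.3309 = 3.3093
  x_3 = -0.2573 - 0.05*-3.0876 = -0.1029
  y_3 = 0.3309 - 0.05*3.3093 = 0.1655
Step 4: grad_x = 2*6*-0.1029 = -1.235, grad_y = 2*5*0.1655 = 1.6546
  x_4 = -0.1029 - 0.05*-1.235 = -0.0412
  y_4 = 0.1655 - 0.05*1.6546 = 0.0827
f(-0.0412, 0.0827) = 6*(-0.0412)^2 + 5*0.0827^2 = 0.0444


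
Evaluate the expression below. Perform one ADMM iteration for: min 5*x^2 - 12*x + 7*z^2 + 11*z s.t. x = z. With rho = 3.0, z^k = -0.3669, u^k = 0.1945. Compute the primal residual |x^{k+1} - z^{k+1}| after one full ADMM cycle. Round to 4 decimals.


ADMM iteration with rho = 3.0, z^k = -0.3669, u^k = 0.1945
Step 1: x-update.
Minimize 5*x^2 - 12*x + (3.0/2)*(x + 0.3669 + 0.1945)^2
FOC: (2*5 + 3.0)*x = 12 + 3.0*(-0.3669 - 0.1945)
x^{k+1} = 0.7935
Step 2: z-update.
Minimize 7*z^2 + 11*z + (3.0/2)*(0.7935 - z + 0.1945)^2
FOC: (2*7 + 3.0)*z = -11 + 3.0*(0.7935 + 0.1945)
z^{k+1} = -0.4727
Step 3: u-update.
u^{k+1} = 0.1945 + 0.7935 + 0.4727 = 1.4607
Step 4: Primal residual = |0.7935 + 0.4727| = 1.2662


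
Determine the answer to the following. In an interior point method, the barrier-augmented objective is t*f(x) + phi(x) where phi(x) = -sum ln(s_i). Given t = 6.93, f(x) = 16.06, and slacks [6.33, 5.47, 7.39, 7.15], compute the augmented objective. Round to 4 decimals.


Step 1: Compute log-barrier.
ln values: [1.8453, 1.6993, 2.0001, 1.9671]
phi = -(1.8453 + 1.6993 + 2.0001 + 1.9671) = -7.5118
Step 2: Compute augmented objective.
t*f(x) = 6.93*16.06 = 111.2958
Total = 111.2958 - 7.5118 = 103.784


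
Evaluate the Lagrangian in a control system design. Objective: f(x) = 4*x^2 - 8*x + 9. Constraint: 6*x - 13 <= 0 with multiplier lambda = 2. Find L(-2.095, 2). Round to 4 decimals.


Step 1: Evaluate f(x).
f(-2.095) = 4*(-2.095)^2 - 8*(-2.095) + 9 = 43.3161
Step 2: Evaluate g(x).
g(-2.095) = 6*-2.095 - 13 = -25.57
Step 3: Compute Lagrangian.
L = 43.3161 + 2*-25.57 = -7.8239


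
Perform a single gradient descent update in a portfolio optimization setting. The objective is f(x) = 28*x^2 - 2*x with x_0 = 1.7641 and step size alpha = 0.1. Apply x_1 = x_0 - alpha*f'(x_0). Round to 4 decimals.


We compute the gradient at x_0 and apply the update.
f'(x) = 56*x - 2
f'(1.7641) = 56*1.7641 - 2 = 96.7896
x_1 = 1.7641 - 0.1*96.7896 = -7.9149


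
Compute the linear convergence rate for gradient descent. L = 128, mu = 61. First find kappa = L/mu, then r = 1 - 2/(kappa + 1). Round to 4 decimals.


Step 1: Compute the condition number.
kappa = L/mu = 128/61 = 2.0984
Step 2: Compute the convergence rate.
r = 1 - 2/(kappa + 1) = 1 - 2*mu/(L + mu) = (L - mu)/(L + mu) = 67/189 = 0.3545


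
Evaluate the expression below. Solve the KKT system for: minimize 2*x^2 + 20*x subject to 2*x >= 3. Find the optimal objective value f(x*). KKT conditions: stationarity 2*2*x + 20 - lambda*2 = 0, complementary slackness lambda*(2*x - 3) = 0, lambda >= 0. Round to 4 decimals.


Step 1: Try lambda = 0 (constraint inactive).
x_unc = -20/(2*2) = -5.0
Check: 2*-5.0 = -10.0 < 3 -- violated!
Step 2: Constraint must be active: 2*x = 3
x* = 3/2 = 1.5
lambda = (2*2*1.5 + 20)/2 = 13.0
Step 3: Compute optimal value.
f(x*) = 2*1.5^2 + 20*1.5 = 34.5


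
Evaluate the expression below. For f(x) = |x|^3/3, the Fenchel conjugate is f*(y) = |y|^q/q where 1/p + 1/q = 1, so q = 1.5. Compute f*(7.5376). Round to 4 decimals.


The conjugate exponent q satisfies 1/p + 1/q = 1.
p = 3, so q = 3/(3 - 1) = 1.5
|y|^q = 7.5376^1.5 = 20.6942
f*(7.5376) = 20.6942 / 1.5 = 13.7962


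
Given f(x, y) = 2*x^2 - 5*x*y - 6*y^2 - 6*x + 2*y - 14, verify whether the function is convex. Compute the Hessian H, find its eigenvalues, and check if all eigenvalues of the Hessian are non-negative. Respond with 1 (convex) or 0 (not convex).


The Hessian of f(x,y) = 2*x^2 - 5*x*y - 6*y^2 - 6*x + 2*y - 14 is:
H = [[4, -5], [-5, -12]]
Trace = 4 - 12 = -8
Determinant = 4*-12 - (-5)^2 = -73
Discriminant = (-8)^2 - 4*-73 = 356.0
Eigenvalues: lambda_1 = -13.434, lambda_2 = 5.434
The function is not convex.

0


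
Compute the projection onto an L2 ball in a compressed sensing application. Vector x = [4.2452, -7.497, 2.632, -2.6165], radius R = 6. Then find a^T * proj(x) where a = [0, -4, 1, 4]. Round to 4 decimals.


Step 1: Compute ||x|| (intermediates to 6 decimals).
||x|| = sqrt(4.2452^2 + (-7.497)^2 + 2.632^2 + (-2.6165)^2) = 9.380844
Step 2: Project.
Since ||x|| > R, scale = R/||x|| = 6/9.380844 = 0.639601, proj(x) = scale * x
proj(x) = [2.715234, -4.795089, 1.68343, -1.673516]
Step 3: Dot product.
a^T * proj(x) = 0*2.715234 - 4*(-4.795089) + 1*1.68343 + 4*(-1.673516) = 14.1697


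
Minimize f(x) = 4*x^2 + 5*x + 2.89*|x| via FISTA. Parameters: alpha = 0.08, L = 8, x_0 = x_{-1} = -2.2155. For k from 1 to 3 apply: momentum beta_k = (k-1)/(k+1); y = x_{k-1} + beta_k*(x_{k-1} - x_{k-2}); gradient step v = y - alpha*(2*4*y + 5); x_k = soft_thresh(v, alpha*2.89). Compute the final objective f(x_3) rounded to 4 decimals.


FISTA on f(x) = 4*x^2 + 5*x + 2.89*|x|
L = 8, alpha = 0.08
Iteration 1: beta = 0.0, y = -2.2155 + 0.0*(-2.2155 + 2.2155) = -2.2155
  grad(y) = -12.724, v = y - alpha*grad = -1.1976
  prox(v) = soft_thresh(-1.1976, 0.2312) = -0.9664
Iteration 2: beta = 0.3333, y = -0.9664 + 0.3333*(-0.9664 + 2.2155) = -0.55
  grad(y) = 0.5999, v = y - alpha*grad = -0.598
  prox(v) = soft_thresh(-0.598, 0.2312) = -0.3668
Iteration 3: beta = 0.5, y = -0.3668 + 0.5*(-0.3668 + 0.9664) = -0.067
  grad(y) = 4.4639, v = y - alpha*grad = -0.4241
  prox(v) = soft_thresh(-0.4241, 0.2312) = -0.1929
f(x_3) = 4*(-0.1929)^2 + 5*(-0.1929) + 2.89*|-0.1929| = -0.2582


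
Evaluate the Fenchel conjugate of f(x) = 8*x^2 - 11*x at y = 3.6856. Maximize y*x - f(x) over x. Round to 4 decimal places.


f*(y) = sup_x {y*x - a*x^2 - b*x} = sup_x {(y-b)*x - a*x^2}
FOC: (y - b) - 2a*x = 0 => x* = (y - b)/(2a)
x* = (3.6856 + 11)/(2*8) = 0.9179
f*(3.6856) = (y-b)^2/(4a) = (3.6856 + 11)^2/(4*8)
= 215.6668/32 = 6.7396


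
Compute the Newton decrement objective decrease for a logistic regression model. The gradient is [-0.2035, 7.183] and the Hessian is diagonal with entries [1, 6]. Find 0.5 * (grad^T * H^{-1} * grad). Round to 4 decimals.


Step 1: H is diagonal, so H^(-1) * g = [-0.2035, 1.1972].
Step 2: g^T H^(-1) g = sum_i g_i^2 / H_ii
  = (-0.2035)^2/1 + (7.183)^2/6
  = 0.0414 + 8.5992 = 8.6407
Step 3: Objective decrease = 0.5 * g^T H^(-1) g = 4.3203


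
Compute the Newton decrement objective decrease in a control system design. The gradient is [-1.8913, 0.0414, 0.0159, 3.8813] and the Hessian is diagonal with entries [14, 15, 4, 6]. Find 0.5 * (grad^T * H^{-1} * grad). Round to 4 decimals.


Step 1: H is diagonal, so H^(-1) * g = [-0.1351, 0.0028, 0.004, 0.6469].
Step 2: g^T H^(-1) g = sum_i g_i^2 / H_ii
  = (-1.8913)^2/14 + (0.0414)^2/15 + (0.0159)^2/4 + (3.8813)^2/6
  = 0.2555 + 0.0001 + 0.0001 + 2.5107 = 2.7664
Step 3: Objective decrease = 0.5 * g^T H^(-1) g = 1.3832


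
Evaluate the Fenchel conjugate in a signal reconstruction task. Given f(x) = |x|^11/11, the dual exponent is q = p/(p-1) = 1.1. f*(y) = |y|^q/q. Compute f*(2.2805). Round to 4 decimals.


The conjugate exponent q satisfies 1/p + 1/q = 1.
p = 11, so q = 11/(11 - 1) = 1.1
|y|^q = 2.2805^1.1 = 2.4765
f*(2.2805) = 2.4765 / 1.1 = 2.2513


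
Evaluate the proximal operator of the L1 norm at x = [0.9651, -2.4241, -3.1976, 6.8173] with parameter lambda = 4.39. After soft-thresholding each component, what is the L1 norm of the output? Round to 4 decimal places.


Soft-thresholding with lambda = 4.39:
prox(0.9651) = sign(0.9651)*max(|0.9651| - 4.39, 0) = 0.0
prox(-2.4241) = sign(-2.4241)*max(|-2.4241| - 4.39, 0) = 0.0
prox(-3.1976) = sign(-3.1976)*max(|-3.1976| - 4.39, 0) = 0.0
prox(6.8173) = sign(6.8173)*max(|6.8173| - 4.39, 0) = 2.4273
prox(x) = [0.0, 0.0, 0.0, 2.4273]
||prox(x)||_1 = 0.0 + 0.0 + 0.0 + 2.4273 = 2.4273


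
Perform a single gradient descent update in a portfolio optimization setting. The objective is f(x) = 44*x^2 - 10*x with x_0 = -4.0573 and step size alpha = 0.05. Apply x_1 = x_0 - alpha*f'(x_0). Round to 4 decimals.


We compute the gradient at x_0 and apply the update.
f'(x) = 88*x - 10
f'(-4.0573) = 88*-4.0573 - 10 = -367.0424
x_1 = -4.0573 - 0.05*-367.0424 = 14.2948


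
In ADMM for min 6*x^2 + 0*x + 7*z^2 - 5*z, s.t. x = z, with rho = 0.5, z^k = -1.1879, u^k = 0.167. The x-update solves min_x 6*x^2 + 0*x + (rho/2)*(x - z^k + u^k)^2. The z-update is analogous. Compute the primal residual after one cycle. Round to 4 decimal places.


ADMM iteration with rho = 0.5, z^k = -1.1879, u^k = 0.167
Step 1: x-update.
Minimize 6*x^2 + 0*x + (0.5/2)*(x + 1.1879 + 0.167)^2
FOC: (2*6 + 0.5)*x = 0 + 0.5*(-1.1879 - 0.167)
x^{k+1} = -0.0542
Step 2: z-update.
Minimize 7*z^2 - 5*z + (0.5/2)*(-0.0542 - z + 0.167)^2
FOC: (2*7 + 0.5)*z = 5 + 0.5*(-0.0542 + 0.167)
z^{k+1} = 0.3487
Step 3: u-update.
u^{k+1} = 0.167 - 0.0542 - 0.3487 = -0.2359
Step 4: Primal residual = |-0.0542 - 0.3487| = 0.4029
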